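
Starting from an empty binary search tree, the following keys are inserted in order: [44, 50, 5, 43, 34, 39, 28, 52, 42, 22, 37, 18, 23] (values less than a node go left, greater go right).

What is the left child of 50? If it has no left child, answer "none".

Insert 44: tree is empty, so 44 becomes the root.
Insert 50: 50 > 44 → go right. Place as right child of 44.
Insert 5: 5 < 44 → go left. Place as left child of 44.
Insert 43: 43 < 44 → go left; 43 > 5 → go right. Place as right child of 5.
Insert 34: 34 < 44 → go left; 34 > 5 → go right; 34 < 43 → go left. Place as left child of 43.
Insert 39: 39 < 44 → go left; 39 > 5 → go right; 39 < 43 → go left; 39 > 34 → go right. Place as right child of 34.
Insert 28: 28 < 44 → go left; 28 > 5 → go right; 28 < 43 → go left; 28 < 34 → go left. Place as left child of 34.
Insert 52: 52 > 44 → go right; 52 > 50 → go right. Place as right child of 50.
Insert 42: 42 < 44 → go left; 42 > 5 → go right; 42 < 43 → go left; 42 > 34 → go right; 42 > 39 → go right. Place as right child of 39.
Insert 22: 22 < 44 → go left; 22 > 5 → go right; 22 < 43 → go left; 22 < 34 → go left; 22 < 28 → go left. Place as left child of 28.
Insert 37: 37 < 44 → go left; 37 > 5 → go right; 37 < 43 → go left; 37 > 34 → go right; 37 < 39 → go left. Place as left child of 39.
Insert 18: 18 < 44 → go left; 18 > 5 → go right; 18 < 43 → go left; 18 < 34 → go left; 18 < 28 → go left; 18 < 22 → go left. Place as left child of 22.
Insert 23: 23 < 44 → go left; 23 > 5 → go right; 23 < 43 → go left; 23 < 34 → go left; 23 < 28 → go left; 23 > 22 → go right. Place as right child of 22.

none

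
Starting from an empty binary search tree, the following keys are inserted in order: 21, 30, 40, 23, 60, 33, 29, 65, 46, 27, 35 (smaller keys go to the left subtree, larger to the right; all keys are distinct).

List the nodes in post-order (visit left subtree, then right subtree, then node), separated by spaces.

27 29 23 35 33 46 65 60 40 30 21

Resulting structure (node: left, right):
  21: L=–, R=30
  30: L=23, R=40
  40: L=33, R=60
  23: L=–, R=29
  60: L=46, R=65
  33: L=–, R=35
  29: L=27, R=–
  65: L=–, R=–
  46: L=–, R=–
  27: L=–, R=–
  35: L=–, R=–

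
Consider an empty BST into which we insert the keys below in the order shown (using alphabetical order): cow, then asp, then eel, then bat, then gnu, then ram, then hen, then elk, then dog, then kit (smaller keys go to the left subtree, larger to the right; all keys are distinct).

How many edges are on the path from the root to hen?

4

cow: root
asp: left child of cow (depth 1)
eel: right child of cow (depth 1)
bat: right child of asp (depth 2)
gnu: right child of eel (depth 2)
ram: right child of gnu (depth 3)
hen: left child of ram (depth 4)
elk: left child of gnu (depth 3)
dog: left child of eel (depth 2)
kit: right child of hen (depth 5)

Path to hen: cow → eel → gnu → ram → hen, which is 4 edges.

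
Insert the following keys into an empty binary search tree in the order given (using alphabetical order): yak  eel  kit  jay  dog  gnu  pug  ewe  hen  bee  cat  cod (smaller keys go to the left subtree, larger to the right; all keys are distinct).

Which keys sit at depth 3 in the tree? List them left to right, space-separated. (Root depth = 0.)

yak: root
eel: left child of yak (depth 1)
kit: right child of eel (depth 2)
jay: left child of kit (depth 3)
dog: left child of eel (depth 2)
gnu: left child of jay (depth 4)
pug: right child of kit (depth 3)
ewe: left child of gnu (depth 5)
hen: right child of gnu (depth 5)
bee: left child of dog (depth 3)
cat: right child of bee (depth 4)
cod: right child of cat (depth 5)

bee jay pug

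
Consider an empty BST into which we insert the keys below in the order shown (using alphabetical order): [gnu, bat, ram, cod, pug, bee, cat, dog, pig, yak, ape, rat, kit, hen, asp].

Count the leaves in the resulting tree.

gnu: root
bat: left child of gnu (depth 1)
ram: right child of gnu (depth 1)
cod: right child of bat (depth 2)
pug: left child of ram (depth 2)
bee: left child of cod (depth 3)
cat: right child of bee (depth 4)
dog: right child of cod (depth 3)
pig: left child of pug (depth 3)
yak: right child of ram (depth 2)
ape: left child of bat (depth 2)
rat: left child of yak (depth 3)
kit: left child of pig (depth 4)
hen: left child of kit (depth 5)
asp: right child of ape (depth 3)

Leaves: asp, cat, dog, hen, rat — 5 in total.

5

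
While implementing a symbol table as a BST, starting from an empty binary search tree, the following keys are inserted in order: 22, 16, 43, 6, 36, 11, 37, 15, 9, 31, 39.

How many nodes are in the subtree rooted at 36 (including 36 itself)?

4

22: root
16: left child of 22 (depth 1)
43: right child of 22 (depth 1)
6: left child of 16 (depth 2)
36: left child of 43 (depth 2)
11: right child of 6 (depth 3)
37: right child of 36 (depth 3)
15: right child of 11 (depth 4)
9: left child of 11 (depth 4)
31: left child of 36 (depth 3)
39: right child of 37 (depth 4)

Subtree rooted at 36 contains: 36, 31, 37, 39 — 4 nodes.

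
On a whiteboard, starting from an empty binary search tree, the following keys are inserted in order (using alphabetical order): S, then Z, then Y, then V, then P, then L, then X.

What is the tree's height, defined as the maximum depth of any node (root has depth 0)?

Insert S: tree is empty, so S becomes the root.
Insert Z: Z > S → go right. Place as right child of S.
Insert Y: Y > S → go right; Y < Z → go left. Place as left child of Z.
Insert V: V > S → go right; V < Z → go left; V < Y → go left. Place as left child of Y.
Insert P: P < S → go left. Place as left child of S.
Insert L: L < S → go left; L < P → go left. Place as left child of P.
Insert X: X > S → go right; X < Z → go left; X < Y → go left; X > V → go right. Place as right child of V.

The deepest node is X at depth 4.

4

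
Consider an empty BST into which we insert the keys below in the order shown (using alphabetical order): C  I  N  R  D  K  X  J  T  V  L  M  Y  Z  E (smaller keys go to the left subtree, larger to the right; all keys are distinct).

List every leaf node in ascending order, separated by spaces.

E J M V Z

Resulting structure (node: left, right):
  C: L=–, R=I
  I: L=D, R=N
  N: L=K, R=R
  R: L=–, R=X
  D: L=–, R=E
  K: L=J, R=L
  X: L=T, R=Y
  J: L=–, R=–
  T: L=–, R=V
  V: L=–, R=–
  L: L=–, R=M
  M: L=–, R=–
  Y: L=–, R=Z
  Z: L=–, R=–
  E: L=–, R=–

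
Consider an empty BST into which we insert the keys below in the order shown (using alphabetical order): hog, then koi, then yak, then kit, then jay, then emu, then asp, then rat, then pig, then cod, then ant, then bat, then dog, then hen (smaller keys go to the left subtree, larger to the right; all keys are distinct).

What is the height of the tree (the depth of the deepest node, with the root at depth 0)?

4

hog: root
koi: right child of hog (depth 1)
yak: right child of koi (depth 2)
kit: left child of koi (depth 2)
jay: left child of kit (depth 3)
emu: left child of hog (depth 1)
asp: left child of emu (depth 2)
rat: left child of yak (depth 3)
pig: left child of rat (depth 4)
cod: right child of asp (depth 3)
ant: left child of asp (depth 3)
bat: left child of cod (depth 4)
dog: right child of cod (depth 4)
hen: right child of emu (depth 2)

The deepest node is pig at depth 4.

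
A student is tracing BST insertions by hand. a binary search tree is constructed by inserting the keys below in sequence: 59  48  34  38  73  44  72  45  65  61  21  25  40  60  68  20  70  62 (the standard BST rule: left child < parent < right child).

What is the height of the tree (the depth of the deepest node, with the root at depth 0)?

Resulting structure (node: left, right):
  59: L=48, R=73
  48: L=34, R=–
  34: L=21, R=38
  38: L=–, R=44
  73: L=72, R=–
  44: L=40, R=45
  72: L=65, R=–
  45: L=–, R=–
  65: L=61, R=68
  61: L=60, R=62
  21: L=20, R=25
  25: L=–, R=–
  40: L=–, R=–
  60: L=–, R=–
  68: L=–, R=70
  20: L=–, R=–
  70: L=–, R=–
  62: L=–, R=–

The deepest node is 45 at depth 5.

5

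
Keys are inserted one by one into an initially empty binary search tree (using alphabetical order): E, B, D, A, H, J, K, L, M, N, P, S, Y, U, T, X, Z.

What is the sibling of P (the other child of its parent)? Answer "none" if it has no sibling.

none

E: root
B: left child of E (depth 1)
D: right child of B (depth 2)
A: left child of B (depth 2)
H: right child of E (depth 1)
J: right child of H (depth 2)
K: right child of J (depth 3)
L: right child of K (depth 4)
M: right child of L (depth 5)
N: right child of M (depth 6)
P: right child of N (depth 7)
S: right child of P (depth 8)
Y: right child of S (depth 9)
U: left child of Y (depth 10)
T: left child of U (depth 11)
X: right child of U (depth 11)
Z: right child of Y (depth 10)

P's parent is N, which has only one child.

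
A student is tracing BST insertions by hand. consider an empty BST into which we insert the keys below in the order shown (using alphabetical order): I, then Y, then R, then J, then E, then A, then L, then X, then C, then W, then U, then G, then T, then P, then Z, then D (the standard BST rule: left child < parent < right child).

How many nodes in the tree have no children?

Insert I: tree is empty, so I becomes the root.
Insert Y: Y > I → go right. Place as right child of I.
Insert R: R > I → go right; R < Y → go left. Place as left child of Y.
Insert J: J > I → go right; J < Y → go left; J < R → go left. Place as left child of R.
Insert E: E < I → go left. Place as left child of I.
Insert A: A < I → go left; A < E → go left. Place as left child of E.
Insert L: L > I → go right; L < Y → go left; L < R → go left; L > J → go right. Place as right child of J.
Insert X: X > I → go right; X < Y → go left; X > R → go right. Place as right child of R.
Insert C: C < I → go left; C < E → go left; C > A → go right. Place as right child of A.
Insert W: W > I → go right; W < Y → go left; W > R → go right; W < X → go left. Place as left child of X.
Insert U: U > I → go right; U < Y → go left; U > R → go right; U < X → go left; U < W → go left. Place as left child of W.
Insert G: G < I → go left; G > E → go right. Place as right child of E.
Insert T: T > I → go right; T < Y → go left; T > R → go right; T < X → go left; T < W → go left; T < U → go left. Place as left child of U.
Insert P: P > I → go right; P < Y → go left; P < R → go left; P > J → go right; P > L → go right. Place as right child of L.
Insert Z: Z > I → go right; Z > Y → go right. Place as right child of Y.
Insert D: D < I → go left; D < E → go left; D > A → go right; D > C → go right. Place as right child of C.

Leaves: D, G, P, T, Z — 5 in total.

5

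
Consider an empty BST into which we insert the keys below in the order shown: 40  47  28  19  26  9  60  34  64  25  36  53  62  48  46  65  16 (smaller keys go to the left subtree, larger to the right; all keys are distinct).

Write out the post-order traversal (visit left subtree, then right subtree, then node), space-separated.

16 9 25 26 19 36 34 28 46 48 53 62 65 64 60 47 40

Insert 40: tree is empty, so 40 becomes the root.
Insert 47: 47 > 40 → go right. Place as right child of 40.
Insert 28: 28 < 40 → go left. Place as left child of 40.
Insert 19: 19 < 40 → go left; 19 < 28 → go left. Place as left child of 28.
Insert 26: 26 < 40 → go left; 26 < 28 → go left; 26 > 19 → go right. Place as right child of 19.
Insert 9: 9 < 40 → go left; 9 < 28 → go left; 9 < 19 → go left. Place as left child of 19.
Insert 60: 60 > 40 → go right; 60 > 47 → go right. Place as right child of 47.
Insert 34: 34 < 40 → go left; 34 > 28 → go right. Place as right child of 28.
Insert 64: 64 > 40 → go right; 64 > 47 → go right; 64 > 60 → go right. Place as right child of 60.
Insert 25: 25 < 40 → go left; 25 < 28 → go left; 25 > 19 → go right; 25 < 26 → go left. Place as left child of 26.
Insert 36: 36 < 40 → go left; 36 > 28 → go right; 36 > 34 → go right. Place as right child of 34.
Insert 53: 53 > 40 → go right; 53 > 47 → go right; 53 < 60 → go left. Place as left child of 60.
Insert 62: 62 > 40 → go right; 62 > 47 → go right; 62 > 60 → go right; 62 < 64 → go left. Place as left child of 64.
Insert 48: 48 > 40 → go right; 48 > 47 → go right; 48 < 60 → go left; 48 < 53 → go left. Place as left child of 53.
Insert 46: 46 > 40 → go right; 46 < 47 → go left. Place as left child of 47.
Insert 65: 65 > 40 → go right; 65 > 47 → go right; 65 > 60 → go right; 65 > 64 → go right. Place as right child of 64.
Insert 16: 16 < 40 → go left; 16 < 28 → go left; 16 < 19 → go left; 16 > 9 → go right. Place as right child of 9.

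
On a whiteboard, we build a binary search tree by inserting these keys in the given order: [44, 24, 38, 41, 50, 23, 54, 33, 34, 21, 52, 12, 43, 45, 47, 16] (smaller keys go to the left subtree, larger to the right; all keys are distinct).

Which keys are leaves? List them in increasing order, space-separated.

16 34 43 47 52

Insert 44: tree is empty, so 44 becomes the root.
Insert 24: 24 < 44 → go left. Place as left child of 44.
Insert 38: 38 < 44 → go left; 38 > 24 → go right. Place as right child of 24.
Insert 41: 41 < 44 → go left; 41 > 24 → go right; 41 > 38 → go right. Place as right child of 38.
Insert 50: 50 > 44 → go right. Place as right child of 44.
Insert 23: 23 < 44 → go left; 23 < 24 → go left. Place as left child of 24.
Insert 54: 54 > 44 → go right; 54 > 50 → go right. Place as right child of 50.
Insert 33: 33 < 44 → go left; 33 > 24 → go right; 33 < 38 → go left. Place as left child of 38.
Insert 34: 34 < 44 → go left; 34 > 24 → go right; 34 < 38 → go left; 34 > 33 → go right. Place as right child of 33.
Insert 21: 21 < 44 → go left; 21 < 24 → go left; 21 < 23 → go left. Place as left child of 23.
Insert 52: 52 > 44 → go right; 52 > 50 → go right; 52 < 54 → go left. Place as left child of 54.
Insert 12: 12 < 44 → go left; 12 < 24 → go left; 12 < 23 → go left; 12 < 21 → go left. Place as left child of 21.
Insert 43: 43 < 44 → go left; 43 > 24 → go right; 43 > 38 → go right; 43 > 41 → go right. Place as right child of 41.
Insert 45: 45 > 44 → go right; 45 < 50 → go left. Place as left child of 50.
Insert 47: 47 > 44 → go right; 47 < 50 → go left; 47 > 45 → go right. Place as right child of 45.
Insert 16: 16 < 44 → go left; 16 < 24 → go left; 16 < 23 → go left; 16 < 21 → go left; 16 > 12 → go right. Place as right child of 12.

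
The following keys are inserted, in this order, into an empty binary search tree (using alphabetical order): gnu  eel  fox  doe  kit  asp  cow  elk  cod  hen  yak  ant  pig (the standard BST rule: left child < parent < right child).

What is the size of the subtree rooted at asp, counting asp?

gnu: root
eel: left child of gnu (depth 1)
fox: right child of eel (depth 2)
doe: left child of eel (depth 2)
kit: right child of gnu (depth 1)
asp: left child of doe (depth 3)
cow: right child of asp (depth 4)
elk: left child of fox (depth 3)
cod: left child of cow (depth 5)
hen: left child of kit (depth 2)
yak: right child of kit (depth 2)
ant: left child of asp (depth 4)
pig: left child of yak (depth 3)

Subtree rooted at asp contains: asp, ant, cow, cod — 4 nodes.

4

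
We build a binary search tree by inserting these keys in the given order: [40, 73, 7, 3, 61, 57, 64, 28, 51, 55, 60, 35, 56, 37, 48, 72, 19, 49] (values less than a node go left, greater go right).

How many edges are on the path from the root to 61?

2

Resulting structure (node: left, right):
  40: L=7, R=73
  73: L=61, R=–
  7: L=3, R=28
  3: L=–, R=–
  61: L=57, R=64
  57: L=51, R=60
  64: L=–, R=72
  28: L=19, R=35
  51: L=48, R=55
  55: L=–, R=56
  60: L=–, R=–
  35: L=–, R=37
  56: L=–, R=–
  37: L=–, R=–
  48: L=–, R=49
  72: L=–, R=–
  19: L=–, R=–
  49: L=–, R=–

Path to 61: 40 → 73 → 61, which is 2 edges.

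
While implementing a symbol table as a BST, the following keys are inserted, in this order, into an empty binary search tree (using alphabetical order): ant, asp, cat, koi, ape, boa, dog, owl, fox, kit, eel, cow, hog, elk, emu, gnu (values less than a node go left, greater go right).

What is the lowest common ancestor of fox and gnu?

ant: root
asp: right child of ant (depth 1)
cat: right child of asp (depth 2)
koi: right child of cat (depth 3)
ape: left child of asp (depth 2)
boa: left child of cat (depth 3)
dog: left child of koi (depth 4)
owl: right child of koi (depth 4)
fox: right child of dog (depth 5)
kit: right child of fox (depth 6)
eel: left child of fox (depth 6)
cow: left child of dog (depth 5)
hog: left child of kit (depth 7)
elk: right child of eel (depth 7)
emu: right child of elk (depth 8)
gnu: left child of hog (depth 8)

Path to fox: ant → asp → cat → koi → dog → fox
Path to gnu: ant → asp → cat → koi → dog → fox → kit → hog → gnu
fox lies on both paths and is an ancestor of the other node.

fox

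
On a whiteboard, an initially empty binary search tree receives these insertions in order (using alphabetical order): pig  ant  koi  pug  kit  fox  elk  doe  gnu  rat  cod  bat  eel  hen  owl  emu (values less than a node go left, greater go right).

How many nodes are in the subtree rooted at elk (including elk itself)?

6

Resulting structure (node: left, right):
  pig: L=ant, R=pug
  ant: L=–, R=koi
  koi: L=kit, R=owl
  pug: L=–, R=rat
  kit: L=fox, R=–
  fox: L=elk, R=gnu
  elk: L=doe, R=emu
  doe: L=cod, R=eel
  gnu: L=–, R=hen
  rat: L=–, R=–
  cod: L=bat, R=–
  bat: L=–, R=–
  eel: L=–, R=–
  hen: L=–, R=–
  owl: L=–, R=–
  emu: L=–, R=–

Subtree rooted at elk contains: elk, doe, cod, bat, eel, emu — 6 nodes.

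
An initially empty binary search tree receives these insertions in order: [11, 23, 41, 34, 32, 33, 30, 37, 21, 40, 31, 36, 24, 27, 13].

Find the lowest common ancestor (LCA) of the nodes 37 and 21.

23

11: root
23: right child of 11 (depth 1)
41: right child of 23 (depth 2)
34: left child of 41 (depth 3)
32: left child of 34 (depth 4)
33: right child of 32 (depth 5)
30: left child of 32 (depth 5)
37: right child of 34 (depth 4)
21: left child of 23 (depth 2)
40: right child of 37 (depth 5)
31: right child of 30 (depth 6)
36: left child of 37 (depth 5)
24: left child of 30 (depth 6)
27: right child of 24 (depth 7)
13: left child of 21 (depth 3)

Path to 37: 11 → 23 → 41 → 34 → 37
Path to 21: 11 → 23 → 21
The paths share a prefix ending at 23, then split left and right.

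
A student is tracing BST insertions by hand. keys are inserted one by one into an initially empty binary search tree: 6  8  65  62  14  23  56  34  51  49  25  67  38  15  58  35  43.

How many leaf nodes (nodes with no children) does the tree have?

6

Insert 6: tree is empty, so 6 becomes the root.
Insert 8: 8 > 6 → go right. Place as right child of 6.
Insert 65: 65 > 6 → go right; 65 > 8 → go right. Place as right child of 8.
Insert 62: 62 > 6 → go right; 62 > 8 → go right; 62 < 65 → go left. Place as left child of 65.
Insert 14: 14 > 6 → go right; 14 > 8 → go right; 14 < 65 → go left; 14 < 62 → go left. Place as left child of 62.
Insert 23: 23 > 6 → go right; 23 > 8 → go right; 23 < 65 → go left; 23 < 62 → go left; 23 > 14 → go right. Place as right child of 14.
Insert 56: 56 > 6 → go right; 56 > 8 → go right; 56 < 65 → go left; 56 < 62 → go left; 56 > 14 → go right; 56 > 23 → go right. Place as right child of 23.
Insert 34: 34 > 6 → go right; 34 > 8 → go right; 34 < 65 → go left; 34 < 62 → go left; 34 > 14 → go right; 34 > 23 → go right; 34 < 56 → go left. Place as left child of 56.
Insert 51: 51 > 6 → go right; 51 > 8 → go right; 51 < 65 → go left; 51 < 62 → go left; 51 > 14 → go right; 51 > 23 → go right; 51 < 56 → go left; 51 > 34 → go right. Place as right child of 34.
Insert 49: 49 > 6 → go right; 49 > 8 → go right; 49 < 65 → go left; 49 < 62 → go left; 49 > 14 → go right; 49 > 23 → go right; 49 < 56 → go left; 49 > 34 → go right; 49 < 51 → go left. Place as left child of 51.
Insert 25: 25 > 6 → go right; 25 > 8 → go right; 25 < 65 → go left; 25 < 62 → go left; 25 > 14 → go right; 25 > 23 → go right; 25 < 56 → go left; 25 < 34 → go left. Place as left child of 34.
Insert 67: 67 > 6 → go right; 67 > 8 → go right; 67 > 65 → go right. Place as right child of 65.
Insert 38: 38 > 6 → go right; 38 > 8 → go right; 38 < 65 → go left; 38 < 62 → go left; 38 > 14 → go right; 38 > 23 → go right; 38 < 56 → go left; 38 > 34 → go right; 38 < 51 → go left; 38 < 49 → go left. Place as left child of 49.
Insert 15: 15 > 6 → go right; 15 > 8 → go right; 15 < 65 → go left; 15 < 62 → go left; 15 > 14 → go right; 15 < 23 → go left. Place as left child of 23.
Insert 58: 58 > 6 → go right; 58 > 8 → go right; 58 < 65 → go left; 58 < 62 → go left; 58 > 14 → go right; 58 > 23 → go right; 58 > 56 → go right. Place as right child of 56.
Insert 35: 35 > 6 → go right; 35 > 8 → go right; 35 < 65 → go left; 35 < 62 → go left; 35 > 14 → go right; 35 > 23 → go right; 35 < 56 → go left; 35 > 34 → go right; 35 < 51 → go left; 35 < 49 → go left; 35 < 38 → go left. Place as left child of 38.
Insert 43: 43 > 6 → go right; 43 > 8 → go right; 43 < 65 → go left; 43 < 62 → go left; 43 > 14 → go right; 43 > 23 → go right; 43 < 56 → go left; 43 > 34 → go right; 43 < 51 → go left; 43 < 49 → go left; 43 > 38 → go right. Place as right child of 38.

Leaves: 15, 25, 35, 43, 58, 67 — 6 in total.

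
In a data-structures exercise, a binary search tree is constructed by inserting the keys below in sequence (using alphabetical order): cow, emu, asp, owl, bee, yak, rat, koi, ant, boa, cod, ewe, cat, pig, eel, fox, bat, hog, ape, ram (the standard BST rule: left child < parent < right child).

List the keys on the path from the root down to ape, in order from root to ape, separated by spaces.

Insert cow: tree is empty, so cow becomes the root.
Insert emu: emu > cow → go right. Place as right child of cow.
Insert asp: asp < cow → go left. Place as left child of cow.
Insert owl: owl > cow → go right; owl > emu → go right. Place as right child of emu.
Insert bee: bee < cow → go left; bee > asp → go right. Place as right child of asp.
Insert yak: yak > cow → go right; yak > emu → go right; yak > owl → go right. Place as right child of owl.
Insert rat: rat > cow → go right; rat > emu → go right; rat > owl → go right; rat < yak → go left. Place as left child of yak.
Insert koi: koi > cow → go right; koi > emu → go right; koi < owl → go left. Place as left child of owl.
Insert ant: ant < cow → go left; ant < asp → go left. Place as left child of asp.
Insert boa: boa < cow → go left; boa > asp → go right; boa > bee → go right. Place as right child of bee.
Insert cod: cod < cow → go left; cod > asp → go right; cod > bee → go right; cod > boa → go right. Place as right child of boa.
Insert ewe: ewe > cow → go right; ewe > emu → go right; ewe < owl → go left; ewe < koi → go left. Place as left child of koi.
Insert cat: cat < cow → go left; cat > asp → go right; cat > bee → go right; cat > boa → go right; cat < cod → go left. Place as left child of cod.
Insert pig: pig > cow → go right; pig > emu → go right; pig > owl → go right; pig < yak → go left; pig < rat → go left. Place as left child of rat.
Insert eel: eel > cow → go right; eel < emu → go left. Place as left child of emu.
Insert fox: fox > cow → go right; fox > emu → go right; fox < owl → go left; fox < koi → go left; fox > ewe → go right. Place as right child of ewe.
Insert bat: bat < cow → go left; bat > asp → go right; bat < bee → go left. Place as left child of bee.
Insert hog: hog > cow → go right; hog > emu → go right; hog < owl → go left; hog < koi → go left; hog > ewe → go right; hog > fox → go right. Place as right child of fox.
Insert ape: ape < cow → go left; ape < asp → go left; ape > ant → go right. Place as right child of ant.
Insert ram: ram > cow → go right; ram > emu → go right; ram > owl → go right; ram < yak → go left; ram < rat → go left; ram > pig → go right. Place as right child of pig.

cow asp ant ape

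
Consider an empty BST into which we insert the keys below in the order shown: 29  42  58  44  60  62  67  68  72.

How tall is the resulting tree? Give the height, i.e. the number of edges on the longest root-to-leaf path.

29: root
42: right child of 29 (depth 1)
58: right child of 42 (depth 2)
44: left child of 58 (depth 3)
60: right child of 58 (depth 3)
62: right child of 60 (depth 4)
67: right child of 62 (depth 5)
68: right child of 67 (depth 6)
72: right child of 68 (depth 7)

The deepest node is 72 at depth 7.

7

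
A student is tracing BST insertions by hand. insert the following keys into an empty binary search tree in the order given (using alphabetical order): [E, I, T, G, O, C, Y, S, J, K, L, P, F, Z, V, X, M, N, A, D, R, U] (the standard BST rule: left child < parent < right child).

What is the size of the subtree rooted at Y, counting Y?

Insert E: tree is empty, so E becomes the root.
Insert I: I > E → go right. Place as right child of E.
Insert T: T > E → go right; T > I → go right. Place as right child of I.
Insert G: G > E → go right; G < I → go left. Place as left child of I.
Insert O: O > E → go right; O > I → go right; O < T → go left. Place as left child of T.
Insert C: C < E → go left. Place as left child of E.
Insert Y: Y > E → go right; Y > I → go right; Y > T → go right. Place as right child of T.
Insert S: S > E → go right; S > I → go right; S < T → go left; S > O → go right. Place as right child of O.
Insert J: J > E → go right; J > I → go right; J < T → go left; J < O → go left. Place as left child of O.
Insert K: K > E → go right; K > I → go right; K < T → go left; K < O → go left; K > J → go right. Place as right child of J.
Insert L: L > E → go right; L > I → go right; L < T → go left; L < O → go left; L > J → go right; L > K → go right. Place as right child of K.
Insert P: P > E → go right; P > I → go right; P < T → go left; P > O → go right; P < S → go left. Place as left child of S.
Insert F: F > E → go right; F < I → go left; F < G → go left. Place as left child of G.
Insert Z: Z > E → go right; Z > I → go right; Z > T → go right; Z > Y → go right. Place as right child of Y.
Insert V: V > E → go right; V > I → go right; V > T → go right; V < Y → go left. Place as left child of Y.
Insert X: X > E → go right; X > I → go right; X > T → go right; X < Y → go left; X > V → go right. Place as right child of V.
Insert M: M > E → go right; M > I → go right; M < T → go left; M < O → go left; M > J → go right; M > K → go right; M > L → go right. Place as right child of L.
Insert N: N > E → go right; N > I → go right; N < T → go left; N < O → go left; N > J → go right; N > K → go right; N > L → go right; N > M → go right. Place as right child of M.
Insert A: A < E → go left; A < C → go left. Place as left child of C.
Insert D: D < E → go left; D > C → go right. Place as right child of C.
Insert R: R > E → go right; R > I → go right; R < T → go left; R > O → go right; R < S → go left; R > P → go right. Place as right child of P.
Insert U: U > E → go right; U > I → go right; U > T → go right; U < Y → go left; U < V → go left. Place as left child of V.

Subtree rooted at Y contains: Y, V, U, X, Z — 5 nodes.

5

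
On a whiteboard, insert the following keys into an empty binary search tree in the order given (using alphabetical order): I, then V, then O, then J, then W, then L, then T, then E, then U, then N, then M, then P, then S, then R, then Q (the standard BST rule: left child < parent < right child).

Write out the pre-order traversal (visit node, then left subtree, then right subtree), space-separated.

Insert I: tree is empty, so I becomes the root.
Insert V: V > I → go right. Place as right child of I.
Insert O: O > I → go right; O < V → go left. Place as left child of V.
Insert J: J > I → go right; J < V → go left; J < O → go left. Place as left child of O.
Insert W: W > I → go right; W > V → go right. Place as right child of V.
Insert L: L > I → go right; L < V → go left; L < O → go left; L > J → go right. Place as right child of J.
Insert T: T > I → go right; T < V → go left; T > O → go right. Place as right child of O.
Insert E: E < I → go left. Place as left child of I.
Insert U: U > I → go right; U < V → go left; U > O → go right; U > T → go right. Place as right child of T.
Insert N: N > I → go right; N < V → go left; N < O → go left; N > J → go right; N > L → go right. Place as right child of L.
Insert M: M > I → go right; M < V → go left; M < O → go left; M > J → go right; M > L → go right; M < N → go left. Place as left child of N.
Insert P: P > I → go right; P < V → go left; P > O → go right; P < T → go left. Place as left child of T.
Insert S: S > I → go right; S < V → go left; S > O → go right; S < T → go left; S > P → go right. Place as right child of P.
Insert R: R > I → go right; R < V → go left; R > O → go right; R < T → go left; R > P → go right; R < S → go left. Place as left child of S.
Insert Q: Q > I → go right; Q < V → go left; Q > O → go right; Q < T → go left; Q > P → go right; Q < S → go left; Q < R → go left. Place as left child of R.

I E V O J L N M T P S R Q U W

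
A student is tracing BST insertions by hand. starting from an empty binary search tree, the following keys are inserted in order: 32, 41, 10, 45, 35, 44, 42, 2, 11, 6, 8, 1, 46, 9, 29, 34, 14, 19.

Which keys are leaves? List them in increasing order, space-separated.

1 9 19 34 42 46

32: root
41: right child of 32 (depth 1)
10: left child of 32 (depth 1)
45: right child of 41 (depth 2)
35: left child of 41 (depth 2)
44: left child of 45 (depth 3)
42: left child of 44 (depth 4)
2: left child of 10 (depth 2)
11: right child of 10 (depth 2)
6: right child of 2 (depth 3)
8: right child of 6 (depth 4)
1: left child of 2 (depth 3)
46: right child of 45 (depth 3)
9: right child of 8 (depth 5)
29: right child of 11 (depth 3)
34: left child of 35 (depth 3)
14: left child of 29 (depth 4)
19: right child of 14 (depth 5)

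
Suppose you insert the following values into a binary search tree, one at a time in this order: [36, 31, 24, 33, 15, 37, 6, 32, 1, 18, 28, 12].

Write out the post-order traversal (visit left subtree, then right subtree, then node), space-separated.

Insert 36: tree is empty, so 36 becomes the root.
Insert 31: 31 < 36 → go left. Place as left child of 36.
Insert 24: 24 < 36 → go left; 24 < 31 → go left. Place as left child of 31.
Insert 33: 33 < 36 → go left; 33 > 31 → go right. Place as right child of 31.
Insert 15: 15 < 36 → go left; 15 < 31 → go left; 15 < 24 → go left. Place as left child of 24.
Insert 37: 37 > 36 → go right. Place as right child of 36.
Insert 6: 6 < 36 → go left; 6 < 31 → go left; 6 < 24 → go left; 6 < 15 → go left. Place as left child of 15.
Insert 32: 32 < 36 → go left; 32 > 31 → go right; 32 < 33 → go left. Place as left child of 33.
Insert 1: 1 < 36 → go left; 1 < 31 → go left; 1 < 24 → go left; 1 < 15 → go left; 1 < 6 → go left. Place as left child of 6.
Insert 18: 18 < 36 → go left; 18 < 31 → go left; 18 < 24 → go left; 18 > 15 → go right. Place as right child of 15.
Insert 28: 28 < 36 → go left; 28 < 31 → go left; 28 > 24 → go right. Place as right child of 24.
Insert 12: 12 < 36 → go left; 12 < 31 → go left; 12 < 24 → go left; 12 < 15 → go left; 12 > 6 → go right. Place as right child of 6.

1 12 6 18 15 28 24 32 33 31 37 36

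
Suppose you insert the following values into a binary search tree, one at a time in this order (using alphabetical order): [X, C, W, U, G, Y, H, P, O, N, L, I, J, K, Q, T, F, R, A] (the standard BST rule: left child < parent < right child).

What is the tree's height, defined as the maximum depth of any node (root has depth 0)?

Insert X: tree is empty, so X becomes the root.
Insert C: C < X → go left. Place as left child of X.
Insert W: W < X → go left; W > C → go right. Place as right child of C.
Insert U: U < X → go left; U > C → go right; U < W → go left. Place as left child of W.
Insert G: G < X → go left; G > C → go right; G < W → go left; G < U → go left. Place as left child of U.
Insert Y: Y > X → go right. Place as right child of X.
Insert H: H < X → go left; H > C → go right; H < W → go left; H < U → go left; H > G → go right. Place as right child of G.
Insert P: P < X → go left; P > C → go right; P < W → go left; P < U → go left; P > G → go right; P > H → go right. Place as right child of H.
Insert O: O < X → go left; O > C → go right; O < W → go left; O < U → go left; O > G → go right; O > H → go right; O < P → go left. Place as left child of P.
Insert N: N < X → go left; N > C → go right; N < W → go left; N < U → go left; N > G → go right; N > H → go right; N < P → go left; N < O → go left. Place as left child of O.
Insert L: L < X → go left; L > C → go right; L < W → go left; L < U → go left; L > G → go right; L > H → go right; L < P → go left; L < O → go left; L < N → go left. Place as left child of N.
Insert I: I < X → go left; I > C → go right; I < W → go left; I < U → go left; I > G → go right; I > H → go right; I < P → go left; I < O → go left; I < N → go left; I < L → go left. Place as left child of L.
Insert J: J < X → go left; J > C → go right; J < W → go left; J < U → go left; J > G → go right; J > H → go right; J < P → go left; J < O → go left; J < N → go left; J < L → go left; J > I → go right. Place as right child of I.
Insert K: K < X → go left; K > C → go right; K < W → go left; K < U → go left; K > G → go right; K > H → go right; K < P → go left; K < O → go left; K < N → go left; K < L → go left; K > I → go right; K > J → go right. Place as right child of J.
Insert Q: Q < X → go left; Q > C → go right; Q < W → go left; Q < U → go left; Q > G → go right; Q > H → go right; Q > P → go right. Place as right child of P.
Insert T: T < X → go left; T > C → go right; T < W → go left; T < U → go left; T > G → go right; T > H → go right; T > P → go right; T > Q → go right. Place as right child of Q.
Insert F: F < X → go left; F > C → go right; F < W → go left; F < U → go left; F < G → go left. Place as left child of G.
Insert R: R < X → go left; R > C → go right; R < W → go left; R < U → go left; R > G → go right; R > H → go right; R > P → go right; R > Q → go right; R < T → go left. Place as left child of T.
Insert A: A < X → go left; A < C → go left. Place as left child of C.

The deepest node is K at depth 12.

12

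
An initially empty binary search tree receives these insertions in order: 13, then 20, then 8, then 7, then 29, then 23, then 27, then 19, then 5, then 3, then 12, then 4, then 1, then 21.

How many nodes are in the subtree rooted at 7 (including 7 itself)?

Insert 13: tree is empty, so 13 becomes the root.
Insert 20: 20 > 13 → go right. Place as right child of 13.
Insert 8: 8 < 13 → go left. Place as left child of 13.
Insert 7: 7 < 13 → go left; 7 < 8 → go left. Place as left child of 8.
Insert 29: 29 > 13 → go right; 29 > 20 → go right. Place as right child of 20.
Insert 23: 23 > 13 → go right; 23 > 20 → go right; 23 < 29 → go left. Place as left child of 29.
Insert 27: 27 > 13 → go right; 27 > 20 → go right; 27 < 29 → go left; 27 > 23 → go right. Place as right child of 23.
Insert 19: 19 > 13 → go right; 19 < 20 → go left. Place as left child of 20.
Insert 5: 5 < 13 → go left; 5 < 8 → go left; 5 < 7 → go left. Place as left child of 7.
Insert 3: 3 < 13 → go left; 3 < 8 → go left; 3 < 7 → go left; 3 < 5 → go left. Place as left child of 5.
Insert 12: 12 < 13 → go left; 12 > 8 → go right. Place as right child of 8.
Insert 4: 4 < 13 → go left; 4 < 8 → go left; 4 < 7 → go left; 4 < 5 → go left; 4 > 3 → go right. Place as right child of 3.
Insert 1: 1 < 13 → go left; 1 < 8 → go left; 1 < 7 → go left; 1 < 5 → go left; 1 < 3 → go left. Place as left child of 3.
Insert 21: 21 > 13 → go right; 21 > 20 → go right; 21 < 29 → go left; 21 < 23 → go left. Place as left child of 23.

Subtree rooted at 7 contains: 7, 5, 3, 1, 4 — 5 nodes.

5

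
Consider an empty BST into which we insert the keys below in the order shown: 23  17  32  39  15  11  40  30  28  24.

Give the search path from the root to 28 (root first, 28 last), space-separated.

Resulting structure (node: left, right):
  23: L=17, R=32
  17: L=15, R=–
  32: L=30, R=39
  39: L=–, R=40
  15: L=11, R=–
  11: L=–, R=–
  40: L=–, R=–
  30: L=28, R=–
  28: L=24, R=–
  24: L=–, R=–

23 32 30 28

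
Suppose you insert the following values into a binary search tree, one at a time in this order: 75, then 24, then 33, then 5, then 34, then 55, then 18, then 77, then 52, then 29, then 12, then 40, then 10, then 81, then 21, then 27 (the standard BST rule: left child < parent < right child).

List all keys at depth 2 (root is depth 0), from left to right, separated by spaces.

Insert 75: tree is empty, so 75 becomes the root.
Insert 24: 24 < 75 → go left. Place as left child of 75.
Insert 33: 33 < 75 → go left; 33 > 24 → go right. Place as right child of 24.
Insert 5: 5 < 75 → go left; 5 < 24 → go left. Place as left child of 24.
Insert 34: 34 < 75 → go left; 34 > 24 → go right; 34 > 33 → go right. Place as right child of 33.
Insert 55: 55 < 75 → go left; 55 > 24 → go right; 55 > 33 → go right; 55 > 34 → go right. Place as right child of 34.
Insert 18: 18 < 75 → go left; 18 < 24 → go left; 18 > 5 → go right. Place as right child of 5.
Insert 77: 77 > 75 → go right. Place as right child of 75.
Insert 52: 52 < 75 → go left; 52 > 24 → go right; 52 > 33 → go right; 52 > 34 → go right; 52 < 55 → go left. Place as left child of 55.
Insert 29: 29 < 75 → go left; 29 > 24 → go right; 29 < 33 → go left. Place as left child of 33.
Insert 12: 12 < 75 → go left; 12 < 24 → go left; 12 > 5 → go right; 12 < 18 → go left. Place as left child of 18.
Insert 40: 40 < 75 → go left; 40 > 24 → go right; 40 > 33 → go right; 40 > 34 → go right; 40 < 55 → go left; 40 < 52 → go left. Place as left child of 52.
Insert 10: 10 < 75 → go left; 10 < 24 → go left; 10 > 5 → go right; 10 < 18 → go left; 10 < 12 → go left. Place as left child of 12.
Insert 81: 81 > 75 → go right; 81 > 77 → go right. Place as right child of 77.
Insert 21: 21 < 75 → go left; 21 < 24 → go left; 21 > 5 → go right; 21 > 18 → go right. Place as right child of 18.
Insert 27: 27 < 75 → go left; 27 > 24 → go right; 27 < 33 → go left; 27 < 29 → go left. Place as left child of 29.

5 33 81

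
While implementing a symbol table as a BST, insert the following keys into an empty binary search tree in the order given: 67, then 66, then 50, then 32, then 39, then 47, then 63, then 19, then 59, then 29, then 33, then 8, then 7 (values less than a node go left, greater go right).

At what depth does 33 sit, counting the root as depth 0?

5

Insert 67: tree is empty, so 67 becomes the root.
Insert 66: 66 < 67 → go left. Place as left child of 67.
Insert 50: 50 < 67 → go left; 50 < 66 → go left. Place as left child of 66.
Insert 32: 32 < 67 → go left; 32 < 66 → go left; 32 < 50 → go left. Place as left child of 50.
Insert 39: 39 < 67 → go left; 39 < 66 → go left; 39 < 50 → go left; 39 > 32 → go right. Place as right child of 32.
Insert 47: 47 < 67 → go left; 47 < 66 → go left; 47 < 50 → go left; 47 > 32 → go right; 47 > 39 → go right. Place as right child of 39.
Insert 63: 63 < 67 → go left; 63 < 66 → go left; 63 > 50 → go right. Place as right child of 50.
Insert 19: 19 < 67 → go left; 19 < 66 → go left; 19 < 50 → go left; 19 < 32 → go left. Place as left child of 32.
Insert 59: 59 < 67 → go left; 59 < 66 → go left; 59 > 50 → go right; 59 < 63 → go left. Place as left child of 63.
Insert 29: 29 < 67 → go left; 29 < 66 → go left; 29 < 50 → go left; 29 < 32 → go left; 29 > 19 → go right. Place as right child of 19.
Insert 33: 33 < 67 → go left; 33 < 66 → go left; 33 < 50 → go left; 33 > 32 → go right; 33 < 39 → go left. Place as left child of 39.
Insert 8: 8 < 67 → go left; 8 < 66 → go left; 8 < 50 → go left; 8 < 32 → go left; 8 < 19 → go left. Place as left child of 19.
Insert 7: 7 < 67 → go left; 7 < 66 → go left; 7 < 50 → go left; 7 < 32 → go left; 7 < 19 → go left; 7 < 8 → go left. Place as left child of 8.

Path to 33: 67 → 66 → 50 → 32 → 39 → 33, which is 5 edges.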